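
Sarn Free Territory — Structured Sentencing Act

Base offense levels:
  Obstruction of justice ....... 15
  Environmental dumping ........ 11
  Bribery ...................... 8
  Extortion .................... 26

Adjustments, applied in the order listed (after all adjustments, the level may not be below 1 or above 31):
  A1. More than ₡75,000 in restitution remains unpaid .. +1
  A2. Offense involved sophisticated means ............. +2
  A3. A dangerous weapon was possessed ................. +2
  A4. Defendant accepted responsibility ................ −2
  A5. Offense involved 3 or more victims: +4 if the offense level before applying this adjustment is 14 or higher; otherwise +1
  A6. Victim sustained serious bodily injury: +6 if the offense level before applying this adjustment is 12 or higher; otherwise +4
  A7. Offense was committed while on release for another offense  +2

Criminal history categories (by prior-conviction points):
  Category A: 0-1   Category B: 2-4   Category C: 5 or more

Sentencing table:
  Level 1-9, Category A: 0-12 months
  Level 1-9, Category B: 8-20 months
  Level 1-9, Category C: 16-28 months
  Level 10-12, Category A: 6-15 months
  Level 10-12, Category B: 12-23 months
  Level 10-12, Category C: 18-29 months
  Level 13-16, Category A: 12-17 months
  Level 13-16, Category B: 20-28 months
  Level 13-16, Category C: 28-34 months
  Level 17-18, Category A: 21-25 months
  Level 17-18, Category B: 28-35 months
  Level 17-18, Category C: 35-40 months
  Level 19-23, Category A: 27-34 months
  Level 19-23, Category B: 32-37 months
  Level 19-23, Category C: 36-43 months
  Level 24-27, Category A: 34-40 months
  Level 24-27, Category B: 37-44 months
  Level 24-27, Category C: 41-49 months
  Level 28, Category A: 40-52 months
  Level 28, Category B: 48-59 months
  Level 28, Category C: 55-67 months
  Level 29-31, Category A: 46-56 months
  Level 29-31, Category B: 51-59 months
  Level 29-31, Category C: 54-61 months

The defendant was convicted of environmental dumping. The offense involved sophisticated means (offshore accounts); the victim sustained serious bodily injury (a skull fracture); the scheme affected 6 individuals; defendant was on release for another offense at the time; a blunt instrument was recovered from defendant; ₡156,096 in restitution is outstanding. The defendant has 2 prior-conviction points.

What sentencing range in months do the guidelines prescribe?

Base offense level for environmental dumping: 11.
A1 applies: 11 + 1 = 12.
A2 applies: 12 + 2 = 14.
A3 applies: 14 + 2 = 16.
A5 applies (level before this adjustment is 16 ≥ 14, so +4): 16 + 4 = 20.
A6 applies (level before this adjustment is 20 ≥ 12, so +6): 20 + 6 = 26.
A7 applies: 26 + 2 = 28.
Final offense level: 28.
Criminal history: 2 prior points → Category B (2-4).
Level 28 falls in the 28 band.
Grid: Level 28 × Category B = 48-59 months.

48-59 months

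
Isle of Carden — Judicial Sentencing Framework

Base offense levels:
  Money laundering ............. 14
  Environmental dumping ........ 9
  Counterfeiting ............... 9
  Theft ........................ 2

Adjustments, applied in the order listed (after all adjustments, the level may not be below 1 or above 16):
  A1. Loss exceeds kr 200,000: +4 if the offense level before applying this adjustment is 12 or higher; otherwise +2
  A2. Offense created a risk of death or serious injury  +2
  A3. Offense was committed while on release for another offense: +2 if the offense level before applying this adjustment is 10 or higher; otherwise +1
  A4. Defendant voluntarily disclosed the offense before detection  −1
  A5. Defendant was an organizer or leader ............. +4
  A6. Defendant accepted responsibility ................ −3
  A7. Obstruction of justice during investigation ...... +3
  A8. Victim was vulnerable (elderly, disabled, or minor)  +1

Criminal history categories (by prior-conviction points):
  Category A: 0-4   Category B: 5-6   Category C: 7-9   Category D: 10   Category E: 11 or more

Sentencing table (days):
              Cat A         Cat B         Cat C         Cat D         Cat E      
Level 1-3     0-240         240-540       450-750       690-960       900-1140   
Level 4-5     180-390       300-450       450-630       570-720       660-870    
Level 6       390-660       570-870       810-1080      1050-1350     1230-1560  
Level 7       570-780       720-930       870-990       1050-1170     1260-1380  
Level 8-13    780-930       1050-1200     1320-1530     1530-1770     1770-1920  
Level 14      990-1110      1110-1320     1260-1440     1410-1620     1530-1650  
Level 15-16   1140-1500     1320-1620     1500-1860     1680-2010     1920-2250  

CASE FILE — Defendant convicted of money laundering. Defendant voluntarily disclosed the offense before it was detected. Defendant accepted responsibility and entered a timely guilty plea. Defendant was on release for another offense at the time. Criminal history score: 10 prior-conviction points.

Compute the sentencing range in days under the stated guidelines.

Base offense level for money laundering: 14.
A2 does not apply.
A3 applies (level before this adjustment is 14 ≥ 10, so +2): 14 + 2 = 16.
A4 applies: 16 − 1 = 15.
A5 does not apply.
A6 applies: 15 − 3 = 12.
Final offense level: 12.
Criminal history: 10 prior points → Category D (10).
Level 12 falls in the 8-13 band.
Grid: Level 8-13 × Category D = 1530-1770 days.

1530-1770 days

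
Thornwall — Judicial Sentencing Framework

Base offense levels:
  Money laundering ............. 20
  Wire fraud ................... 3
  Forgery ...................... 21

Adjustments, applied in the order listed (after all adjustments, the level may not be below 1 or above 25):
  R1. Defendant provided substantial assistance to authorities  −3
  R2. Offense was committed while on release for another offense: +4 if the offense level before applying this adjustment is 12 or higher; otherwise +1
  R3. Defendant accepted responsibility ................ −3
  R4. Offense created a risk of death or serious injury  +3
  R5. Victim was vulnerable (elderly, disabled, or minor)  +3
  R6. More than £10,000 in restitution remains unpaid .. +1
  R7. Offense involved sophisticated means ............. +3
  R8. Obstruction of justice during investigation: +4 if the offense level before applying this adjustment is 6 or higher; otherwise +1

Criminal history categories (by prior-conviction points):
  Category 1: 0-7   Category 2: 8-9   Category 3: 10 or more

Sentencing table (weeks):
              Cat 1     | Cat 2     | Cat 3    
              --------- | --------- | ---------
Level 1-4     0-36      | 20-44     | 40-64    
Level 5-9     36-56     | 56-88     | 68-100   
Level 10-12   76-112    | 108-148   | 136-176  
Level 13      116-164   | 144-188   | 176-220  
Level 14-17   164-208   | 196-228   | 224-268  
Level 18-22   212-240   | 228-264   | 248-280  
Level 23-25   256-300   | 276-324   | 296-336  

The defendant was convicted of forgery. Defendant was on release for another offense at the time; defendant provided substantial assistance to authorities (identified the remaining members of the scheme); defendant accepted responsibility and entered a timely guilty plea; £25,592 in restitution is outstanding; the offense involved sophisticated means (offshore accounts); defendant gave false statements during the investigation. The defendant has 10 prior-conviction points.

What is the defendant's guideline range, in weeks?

Base offense level for forgery: 21.
R1 applies: 21 − 3 = 18.
R2 applies (level before this adjustment is 18 ≥ 12, so +4): 18 + 4 = 22.
R3 applies: 22 − 3 = 19.
R5 does not apply.
R6 applies: 19 + 1 = 20.
R7 applies: 20 + 3 = 23.
R8 applies (level before this adjustment is 23 ≥ 6, so +4): 23 + 4 = 27.
Level 27 exceeds the maximum of 25; capped at 25.
Final offense level: 25.
Criminal history: 10 prior points → Category 3 (10+).
Level 25 falls in the 23-25 band.
Grid: Level 23-25 × Category 3 = 296-336 weeks.

296-336 weeks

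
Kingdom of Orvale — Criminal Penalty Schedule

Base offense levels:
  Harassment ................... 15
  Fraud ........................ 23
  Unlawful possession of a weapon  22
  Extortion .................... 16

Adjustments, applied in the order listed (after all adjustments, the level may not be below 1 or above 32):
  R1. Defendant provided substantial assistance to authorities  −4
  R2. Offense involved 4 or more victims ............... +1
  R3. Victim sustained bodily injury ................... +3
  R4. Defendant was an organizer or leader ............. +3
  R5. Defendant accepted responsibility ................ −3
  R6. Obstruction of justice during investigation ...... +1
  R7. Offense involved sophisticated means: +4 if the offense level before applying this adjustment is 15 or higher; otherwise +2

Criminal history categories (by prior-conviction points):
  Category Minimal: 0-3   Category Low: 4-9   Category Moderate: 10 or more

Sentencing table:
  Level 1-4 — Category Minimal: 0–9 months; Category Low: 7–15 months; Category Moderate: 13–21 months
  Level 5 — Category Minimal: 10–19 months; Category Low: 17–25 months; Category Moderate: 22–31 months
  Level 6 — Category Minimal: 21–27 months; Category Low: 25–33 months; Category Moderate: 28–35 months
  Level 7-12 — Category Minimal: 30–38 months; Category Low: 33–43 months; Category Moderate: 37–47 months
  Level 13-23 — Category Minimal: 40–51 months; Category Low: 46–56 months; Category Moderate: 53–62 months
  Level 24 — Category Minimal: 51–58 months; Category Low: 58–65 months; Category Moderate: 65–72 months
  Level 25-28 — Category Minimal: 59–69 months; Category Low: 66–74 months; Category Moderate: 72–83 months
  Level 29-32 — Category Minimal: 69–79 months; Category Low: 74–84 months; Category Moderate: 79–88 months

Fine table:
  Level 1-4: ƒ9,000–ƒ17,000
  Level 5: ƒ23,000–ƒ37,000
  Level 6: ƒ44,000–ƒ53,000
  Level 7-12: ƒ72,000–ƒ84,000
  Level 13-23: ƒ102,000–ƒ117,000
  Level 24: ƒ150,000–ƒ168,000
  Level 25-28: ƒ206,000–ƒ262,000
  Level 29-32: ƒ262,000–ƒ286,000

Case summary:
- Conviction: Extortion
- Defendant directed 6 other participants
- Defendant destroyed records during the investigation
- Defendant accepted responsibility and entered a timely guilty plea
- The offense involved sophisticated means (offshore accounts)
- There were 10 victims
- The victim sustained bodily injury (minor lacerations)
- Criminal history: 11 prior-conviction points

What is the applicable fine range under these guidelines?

Base offense level for extortion: 16.
R2 applies: 16 + 1 = 17.
R3 applies: 17 + 3 = 20.
R4 applies: 20 + 3 = 23.
R5 applies: 23 − 3 = 20.
R6 applies: 20 + 1 = 21.
R7 applies (level before this adjustment is 21 ≥ 15, so +4): 21 + 4 = 25.
Final offense level: 25.
Level 25 falls in the 25-28 band.
Fine table: Level 25-28 → ƒ206,000–ƒ262,000.

ƒ206,000–ƒ262,000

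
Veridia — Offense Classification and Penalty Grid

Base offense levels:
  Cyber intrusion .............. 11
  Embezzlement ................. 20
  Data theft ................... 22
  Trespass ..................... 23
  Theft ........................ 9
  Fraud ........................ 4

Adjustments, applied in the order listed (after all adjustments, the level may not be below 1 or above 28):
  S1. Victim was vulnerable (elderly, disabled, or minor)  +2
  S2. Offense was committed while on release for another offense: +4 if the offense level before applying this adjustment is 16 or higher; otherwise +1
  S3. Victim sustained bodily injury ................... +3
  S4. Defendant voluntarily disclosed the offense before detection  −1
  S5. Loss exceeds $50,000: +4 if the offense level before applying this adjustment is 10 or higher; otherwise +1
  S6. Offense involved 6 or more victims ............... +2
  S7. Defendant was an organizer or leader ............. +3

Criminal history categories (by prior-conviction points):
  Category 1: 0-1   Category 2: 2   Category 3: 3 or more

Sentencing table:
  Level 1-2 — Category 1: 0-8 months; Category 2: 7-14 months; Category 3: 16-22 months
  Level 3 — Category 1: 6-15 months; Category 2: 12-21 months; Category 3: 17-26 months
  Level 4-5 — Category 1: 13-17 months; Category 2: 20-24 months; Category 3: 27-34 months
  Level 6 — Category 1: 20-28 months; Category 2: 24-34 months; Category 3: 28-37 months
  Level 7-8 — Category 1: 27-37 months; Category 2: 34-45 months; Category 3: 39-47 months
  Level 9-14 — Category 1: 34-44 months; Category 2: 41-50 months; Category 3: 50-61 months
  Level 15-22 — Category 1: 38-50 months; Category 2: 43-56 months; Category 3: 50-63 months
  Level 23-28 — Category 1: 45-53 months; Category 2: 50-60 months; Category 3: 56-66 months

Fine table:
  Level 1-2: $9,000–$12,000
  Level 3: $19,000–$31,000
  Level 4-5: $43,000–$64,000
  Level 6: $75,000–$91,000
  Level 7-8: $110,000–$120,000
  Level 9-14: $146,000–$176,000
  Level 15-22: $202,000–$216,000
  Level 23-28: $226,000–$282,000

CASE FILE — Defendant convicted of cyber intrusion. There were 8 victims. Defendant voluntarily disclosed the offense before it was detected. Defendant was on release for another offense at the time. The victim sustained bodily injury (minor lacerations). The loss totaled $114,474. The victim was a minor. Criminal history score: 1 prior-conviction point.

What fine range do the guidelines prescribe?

Base offense level for cyber intrusion: 11.
S1 applies: 11 + 2 = 13.
S2 applies (level before this adjustment is 13 < 16, so +1): 13 + 1 = 14.
S3 applies: 14 + 3 = 17.
S4 applies: 17 − 1 = 16.
S5 applies (level before this adjustment is 16 ≥ 10, so +4): 16 + 4 = 20.
S6 applies: 20 + 2 = 22.
S7 does not apply.
Final offense level: 22.
Level 22 falls in the 15-22 band.
Fine table: Level 15-22 → $202,000–$216,000.

$202,000–$216,000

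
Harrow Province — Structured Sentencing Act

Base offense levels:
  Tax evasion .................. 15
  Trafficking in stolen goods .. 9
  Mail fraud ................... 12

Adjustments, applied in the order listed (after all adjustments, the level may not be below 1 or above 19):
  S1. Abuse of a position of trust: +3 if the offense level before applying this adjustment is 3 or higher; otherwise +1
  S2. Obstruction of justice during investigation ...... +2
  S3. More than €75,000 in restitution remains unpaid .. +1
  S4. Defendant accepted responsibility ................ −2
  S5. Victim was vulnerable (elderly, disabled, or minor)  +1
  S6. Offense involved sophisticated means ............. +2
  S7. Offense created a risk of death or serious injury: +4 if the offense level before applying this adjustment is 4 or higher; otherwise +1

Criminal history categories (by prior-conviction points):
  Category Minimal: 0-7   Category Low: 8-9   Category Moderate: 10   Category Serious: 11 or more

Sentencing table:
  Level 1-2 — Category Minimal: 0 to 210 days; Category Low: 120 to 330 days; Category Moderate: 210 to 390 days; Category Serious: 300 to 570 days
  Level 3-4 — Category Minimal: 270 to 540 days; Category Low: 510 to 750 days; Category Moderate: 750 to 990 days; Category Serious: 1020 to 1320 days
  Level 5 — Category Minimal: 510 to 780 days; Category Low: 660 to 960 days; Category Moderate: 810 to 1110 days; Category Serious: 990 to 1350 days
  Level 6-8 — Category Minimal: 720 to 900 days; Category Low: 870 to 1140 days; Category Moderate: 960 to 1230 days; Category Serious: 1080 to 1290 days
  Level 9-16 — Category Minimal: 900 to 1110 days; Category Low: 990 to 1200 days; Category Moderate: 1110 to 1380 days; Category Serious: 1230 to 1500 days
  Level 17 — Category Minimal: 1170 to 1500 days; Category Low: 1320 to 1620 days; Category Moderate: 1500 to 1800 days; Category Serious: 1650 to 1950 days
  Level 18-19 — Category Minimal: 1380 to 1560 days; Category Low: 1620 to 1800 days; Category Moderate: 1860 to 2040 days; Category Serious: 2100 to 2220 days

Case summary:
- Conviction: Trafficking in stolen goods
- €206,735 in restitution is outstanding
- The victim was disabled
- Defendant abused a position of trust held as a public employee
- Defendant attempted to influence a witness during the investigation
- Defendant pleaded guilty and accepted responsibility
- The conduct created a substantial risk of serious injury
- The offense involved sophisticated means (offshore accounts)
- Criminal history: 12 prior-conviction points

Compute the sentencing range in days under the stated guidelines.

2100-2220 days

Base offense level for trafficking in stolen goods: 9.
S1 applies (level before this adjustment is 9 ≥ 3, so +3): 9 + 3 = 12.
S2 applies: 12 + 2 = 14.
S3 applies: 14 + 1 = 15.
S4 applies: 15 − 2 = 13.
S5 applies: 13 + 1 = 14.
S6 applies: 14 + 2 = 16.
S7 applies (level before this adjustment is 16 ≥ 4, so +4): 16 + 4 = 20.
Level 20 exceeds the maximum of 19; capped at 19.
Final offense level: 19.
Criminal history: 12 prior points → Category Serious (11+).
Level 19 falls in the 18-19 band.
Grid: Level 18-19 × Category Serious = 2100-2220 days.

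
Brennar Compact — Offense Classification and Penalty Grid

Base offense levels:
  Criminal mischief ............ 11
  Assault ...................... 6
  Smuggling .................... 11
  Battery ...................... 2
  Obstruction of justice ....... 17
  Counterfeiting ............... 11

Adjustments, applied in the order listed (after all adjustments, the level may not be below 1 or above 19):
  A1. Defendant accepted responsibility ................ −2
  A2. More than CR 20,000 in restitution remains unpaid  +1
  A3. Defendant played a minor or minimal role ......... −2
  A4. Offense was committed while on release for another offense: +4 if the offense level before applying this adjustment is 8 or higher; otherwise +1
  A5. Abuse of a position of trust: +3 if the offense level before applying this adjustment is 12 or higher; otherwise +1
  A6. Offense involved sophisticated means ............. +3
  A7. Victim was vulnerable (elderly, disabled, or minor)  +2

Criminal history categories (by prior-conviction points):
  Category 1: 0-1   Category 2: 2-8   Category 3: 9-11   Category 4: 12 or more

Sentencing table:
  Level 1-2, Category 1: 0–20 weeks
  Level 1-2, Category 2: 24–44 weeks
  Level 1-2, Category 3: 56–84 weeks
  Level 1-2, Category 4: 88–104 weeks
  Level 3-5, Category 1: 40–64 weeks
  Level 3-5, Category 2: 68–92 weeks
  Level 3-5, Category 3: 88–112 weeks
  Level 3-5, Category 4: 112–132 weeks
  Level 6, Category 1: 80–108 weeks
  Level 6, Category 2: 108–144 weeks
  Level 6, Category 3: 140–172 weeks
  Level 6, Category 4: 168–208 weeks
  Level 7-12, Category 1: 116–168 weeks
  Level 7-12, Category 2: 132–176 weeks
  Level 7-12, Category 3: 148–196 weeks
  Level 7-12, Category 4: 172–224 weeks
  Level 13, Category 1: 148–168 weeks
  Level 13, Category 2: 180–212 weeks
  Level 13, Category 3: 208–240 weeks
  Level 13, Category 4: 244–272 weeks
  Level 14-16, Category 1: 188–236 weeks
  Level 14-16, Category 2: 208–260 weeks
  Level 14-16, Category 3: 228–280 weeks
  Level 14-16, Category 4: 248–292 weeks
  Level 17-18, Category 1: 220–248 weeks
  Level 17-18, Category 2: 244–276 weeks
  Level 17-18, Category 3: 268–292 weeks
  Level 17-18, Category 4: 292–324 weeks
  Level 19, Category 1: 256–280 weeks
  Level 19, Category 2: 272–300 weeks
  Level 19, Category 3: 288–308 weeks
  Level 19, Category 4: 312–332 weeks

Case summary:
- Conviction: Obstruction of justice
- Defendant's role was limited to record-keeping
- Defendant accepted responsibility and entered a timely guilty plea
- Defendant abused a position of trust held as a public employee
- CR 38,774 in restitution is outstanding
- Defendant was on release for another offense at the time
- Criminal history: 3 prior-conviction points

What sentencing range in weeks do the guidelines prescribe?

272-300 weeks

Base offense level for obstruction of justice: 17.
A1 applies: 17 − 2 = 15.
A2 applies: 15 + 1 = 16.
A3 applies: 16 − 2 = 14.
A4 applies (level before this adjustment is 14 ≥ 8, so +4): 14 + 4 = 18.
A5 applies (level before this adjustment is 18 ≥ 12, so +3): 18 + 3 = 21.
A6 does not apply.
Level 21 exceeds the maximum of 19; capped at 19.
Final offense level: 19.
Criminal history: 3 prior points → Category 2 (2-8).
Level 19 falls in the 19 band.
Grid: Level 19 × Category 2 = 272-300 weeks.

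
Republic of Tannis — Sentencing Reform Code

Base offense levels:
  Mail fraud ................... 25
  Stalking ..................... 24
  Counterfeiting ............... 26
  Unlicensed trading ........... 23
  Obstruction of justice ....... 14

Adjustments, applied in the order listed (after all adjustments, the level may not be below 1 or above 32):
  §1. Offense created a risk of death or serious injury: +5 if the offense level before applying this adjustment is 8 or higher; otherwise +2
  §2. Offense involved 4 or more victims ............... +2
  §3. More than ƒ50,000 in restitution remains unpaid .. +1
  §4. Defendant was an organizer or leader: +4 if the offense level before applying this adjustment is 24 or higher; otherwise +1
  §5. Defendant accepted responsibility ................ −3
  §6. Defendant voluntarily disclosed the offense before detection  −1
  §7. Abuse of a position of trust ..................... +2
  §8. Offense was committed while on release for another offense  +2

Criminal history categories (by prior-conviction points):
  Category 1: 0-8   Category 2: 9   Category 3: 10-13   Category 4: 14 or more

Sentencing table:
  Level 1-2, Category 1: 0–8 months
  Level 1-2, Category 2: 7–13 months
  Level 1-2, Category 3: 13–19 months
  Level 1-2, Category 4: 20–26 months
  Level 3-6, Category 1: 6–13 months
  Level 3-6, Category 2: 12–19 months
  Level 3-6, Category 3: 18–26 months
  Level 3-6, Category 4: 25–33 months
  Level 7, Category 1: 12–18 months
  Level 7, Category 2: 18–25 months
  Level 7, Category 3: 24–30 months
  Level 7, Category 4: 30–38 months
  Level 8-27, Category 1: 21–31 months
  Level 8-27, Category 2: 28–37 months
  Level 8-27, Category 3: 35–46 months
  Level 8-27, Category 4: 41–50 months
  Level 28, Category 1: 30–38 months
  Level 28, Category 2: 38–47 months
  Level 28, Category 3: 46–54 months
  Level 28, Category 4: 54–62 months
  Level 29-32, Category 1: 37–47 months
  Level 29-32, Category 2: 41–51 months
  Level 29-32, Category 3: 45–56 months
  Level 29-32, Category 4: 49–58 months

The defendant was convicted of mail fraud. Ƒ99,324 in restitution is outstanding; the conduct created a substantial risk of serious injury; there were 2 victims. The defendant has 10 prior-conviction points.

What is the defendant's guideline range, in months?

Base offense level for mail fraud: 25.
§1 applies (level before this adjustment is 25 ≥ 8, so +5): 25 + 5 = 30.
§2 does not apply.
§3 applies: 30 + 1 = 31.
Final offense level: 31.
Criminal history: 10 prior points → Category 3 (10-13).
Level 31 falls in the 29-32 band.
Grid: Level 29-32 × Category 3 = 45-56 months.

45-56 months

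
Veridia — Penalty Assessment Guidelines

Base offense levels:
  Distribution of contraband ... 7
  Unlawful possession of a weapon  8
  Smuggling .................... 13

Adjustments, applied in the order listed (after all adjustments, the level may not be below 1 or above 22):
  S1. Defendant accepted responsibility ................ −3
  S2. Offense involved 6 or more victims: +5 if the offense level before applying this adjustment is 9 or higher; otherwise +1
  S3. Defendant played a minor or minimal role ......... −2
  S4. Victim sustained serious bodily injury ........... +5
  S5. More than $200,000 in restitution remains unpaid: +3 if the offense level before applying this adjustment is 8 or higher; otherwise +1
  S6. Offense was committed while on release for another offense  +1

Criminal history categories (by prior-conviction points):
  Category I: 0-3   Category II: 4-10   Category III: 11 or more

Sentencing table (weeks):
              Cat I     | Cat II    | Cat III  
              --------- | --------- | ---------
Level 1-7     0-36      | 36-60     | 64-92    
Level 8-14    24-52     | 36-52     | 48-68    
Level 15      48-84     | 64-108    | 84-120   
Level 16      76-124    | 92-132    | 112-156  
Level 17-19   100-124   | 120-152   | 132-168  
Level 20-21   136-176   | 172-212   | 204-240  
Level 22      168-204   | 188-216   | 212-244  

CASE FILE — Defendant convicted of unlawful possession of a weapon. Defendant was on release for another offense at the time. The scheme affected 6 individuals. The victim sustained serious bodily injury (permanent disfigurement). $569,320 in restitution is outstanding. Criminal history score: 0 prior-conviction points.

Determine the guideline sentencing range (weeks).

100-124 weeks

Base offense level for unlawful possession of a weapon: 8.
S1 does not apply.
S2 applies (level before this adjustment is 8 < 9, so +1): 8 + 1 = 9.
S4 applies: 9 + 5 = 14.
S5 applies (level before this adjustment is 14 ≥ 8, so +3): 14 + 3 = 17.
S6 applies: 17 + 1 = 18.
Final offense level: 18.
Criminal history: 0 prior points → Category I (0-3).
Level 18 falls in the 17-19 band.
Grid: Level 17-19 × Category I = 100-124 weeks.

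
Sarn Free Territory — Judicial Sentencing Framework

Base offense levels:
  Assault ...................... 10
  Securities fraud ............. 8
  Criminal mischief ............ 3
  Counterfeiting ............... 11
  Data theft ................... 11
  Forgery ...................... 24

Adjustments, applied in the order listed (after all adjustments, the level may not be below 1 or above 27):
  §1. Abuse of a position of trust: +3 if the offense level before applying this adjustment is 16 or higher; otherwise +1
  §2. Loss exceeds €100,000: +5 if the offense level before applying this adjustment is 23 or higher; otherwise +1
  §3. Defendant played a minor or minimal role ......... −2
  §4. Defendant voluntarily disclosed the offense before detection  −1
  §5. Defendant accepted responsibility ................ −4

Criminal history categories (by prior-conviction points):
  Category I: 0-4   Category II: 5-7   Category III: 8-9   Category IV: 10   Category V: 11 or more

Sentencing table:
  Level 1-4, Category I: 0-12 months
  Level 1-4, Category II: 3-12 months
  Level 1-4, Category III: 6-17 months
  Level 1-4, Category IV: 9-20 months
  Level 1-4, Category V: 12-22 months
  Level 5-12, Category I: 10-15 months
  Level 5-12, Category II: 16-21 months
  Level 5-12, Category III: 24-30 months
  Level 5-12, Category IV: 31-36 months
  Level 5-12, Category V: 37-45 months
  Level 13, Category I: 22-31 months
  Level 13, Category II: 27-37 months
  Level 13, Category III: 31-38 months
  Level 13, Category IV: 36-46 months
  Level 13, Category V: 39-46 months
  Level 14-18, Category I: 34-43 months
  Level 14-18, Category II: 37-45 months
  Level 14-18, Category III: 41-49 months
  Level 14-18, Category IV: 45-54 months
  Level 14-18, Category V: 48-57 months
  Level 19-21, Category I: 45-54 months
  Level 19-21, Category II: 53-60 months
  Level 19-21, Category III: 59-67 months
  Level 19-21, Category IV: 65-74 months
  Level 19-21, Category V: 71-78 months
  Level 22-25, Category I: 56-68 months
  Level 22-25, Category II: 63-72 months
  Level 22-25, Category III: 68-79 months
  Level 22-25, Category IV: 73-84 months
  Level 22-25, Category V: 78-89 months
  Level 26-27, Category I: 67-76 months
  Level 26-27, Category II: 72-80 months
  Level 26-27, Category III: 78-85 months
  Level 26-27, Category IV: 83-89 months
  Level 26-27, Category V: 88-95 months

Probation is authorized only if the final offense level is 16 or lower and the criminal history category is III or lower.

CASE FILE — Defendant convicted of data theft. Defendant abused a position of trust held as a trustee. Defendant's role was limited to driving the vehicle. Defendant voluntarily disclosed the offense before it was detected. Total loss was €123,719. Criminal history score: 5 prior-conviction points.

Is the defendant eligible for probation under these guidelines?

Base offense level for data theft: 11.
§1 applies (level before this adjustment is 11 < 16, so +1): 11 + 1 = 12.
§2 applies (level before this adjustment is 12 < 23, so +1): 12 + 1 = 13.
§3 applies: 13 − 2 = 11.
§4 applies: 11 − 1 = 10.
§5 does not apply.
Final offense level: 10.
Criminal history: 5 prior points → Category II (5-7).
Level 10 falls in the 5-12 band.
Grid: Level 5-12 × Category II = 16-21 months.
Probation check: level 10 ≤ 16 and category II ≤ III → eligible.

Yes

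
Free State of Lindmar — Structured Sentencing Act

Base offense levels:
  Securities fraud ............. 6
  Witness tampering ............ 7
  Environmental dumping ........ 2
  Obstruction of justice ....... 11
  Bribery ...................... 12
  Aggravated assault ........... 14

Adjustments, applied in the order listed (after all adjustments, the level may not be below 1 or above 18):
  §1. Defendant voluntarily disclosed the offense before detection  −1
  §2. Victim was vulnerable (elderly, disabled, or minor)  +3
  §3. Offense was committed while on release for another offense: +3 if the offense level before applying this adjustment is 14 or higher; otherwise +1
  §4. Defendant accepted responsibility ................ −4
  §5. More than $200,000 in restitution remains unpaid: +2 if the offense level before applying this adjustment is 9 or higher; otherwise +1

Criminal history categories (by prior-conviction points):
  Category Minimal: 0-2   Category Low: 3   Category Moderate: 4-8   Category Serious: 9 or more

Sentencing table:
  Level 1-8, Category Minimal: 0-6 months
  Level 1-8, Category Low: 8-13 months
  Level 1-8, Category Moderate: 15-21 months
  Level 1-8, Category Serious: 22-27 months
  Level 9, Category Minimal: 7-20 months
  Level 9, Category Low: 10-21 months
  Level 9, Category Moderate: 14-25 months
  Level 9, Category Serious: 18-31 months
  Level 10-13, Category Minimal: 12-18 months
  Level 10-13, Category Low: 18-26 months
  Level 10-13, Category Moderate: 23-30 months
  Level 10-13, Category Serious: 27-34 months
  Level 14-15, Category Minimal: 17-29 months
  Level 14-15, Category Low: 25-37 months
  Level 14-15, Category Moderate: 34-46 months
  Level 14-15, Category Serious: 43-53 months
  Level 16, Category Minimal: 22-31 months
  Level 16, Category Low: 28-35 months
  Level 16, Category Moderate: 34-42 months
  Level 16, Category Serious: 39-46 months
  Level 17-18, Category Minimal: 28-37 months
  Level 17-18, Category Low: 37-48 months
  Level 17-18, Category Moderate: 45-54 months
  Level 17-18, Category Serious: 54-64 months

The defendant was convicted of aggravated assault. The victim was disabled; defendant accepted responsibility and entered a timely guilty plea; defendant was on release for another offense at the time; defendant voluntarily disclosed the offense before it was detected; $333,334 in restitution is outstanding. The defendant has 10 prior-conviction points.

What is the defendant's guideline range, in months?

Base offense level for aggravated assault: 14.
§1 applies: 14 − 1 = 13.
§2 applies: 13 + 3 = 16.
§3 applies (level before this adjustment is 16 ≥ 14, so +3): 16 + 3 = 19.
§4 applies: 19 − 4 = 15.
§5 applies (level before this adjustment is 15 ≥ 9, so +2): 15 + 2 = 17.
Final offense level: 17.
Criminal history: 10 prior points → Category Serious (9+).
Level 17 falls in the 17-18 band.
Grid: Level 17-18 × Category Serious = 54-64 months.

54-64 months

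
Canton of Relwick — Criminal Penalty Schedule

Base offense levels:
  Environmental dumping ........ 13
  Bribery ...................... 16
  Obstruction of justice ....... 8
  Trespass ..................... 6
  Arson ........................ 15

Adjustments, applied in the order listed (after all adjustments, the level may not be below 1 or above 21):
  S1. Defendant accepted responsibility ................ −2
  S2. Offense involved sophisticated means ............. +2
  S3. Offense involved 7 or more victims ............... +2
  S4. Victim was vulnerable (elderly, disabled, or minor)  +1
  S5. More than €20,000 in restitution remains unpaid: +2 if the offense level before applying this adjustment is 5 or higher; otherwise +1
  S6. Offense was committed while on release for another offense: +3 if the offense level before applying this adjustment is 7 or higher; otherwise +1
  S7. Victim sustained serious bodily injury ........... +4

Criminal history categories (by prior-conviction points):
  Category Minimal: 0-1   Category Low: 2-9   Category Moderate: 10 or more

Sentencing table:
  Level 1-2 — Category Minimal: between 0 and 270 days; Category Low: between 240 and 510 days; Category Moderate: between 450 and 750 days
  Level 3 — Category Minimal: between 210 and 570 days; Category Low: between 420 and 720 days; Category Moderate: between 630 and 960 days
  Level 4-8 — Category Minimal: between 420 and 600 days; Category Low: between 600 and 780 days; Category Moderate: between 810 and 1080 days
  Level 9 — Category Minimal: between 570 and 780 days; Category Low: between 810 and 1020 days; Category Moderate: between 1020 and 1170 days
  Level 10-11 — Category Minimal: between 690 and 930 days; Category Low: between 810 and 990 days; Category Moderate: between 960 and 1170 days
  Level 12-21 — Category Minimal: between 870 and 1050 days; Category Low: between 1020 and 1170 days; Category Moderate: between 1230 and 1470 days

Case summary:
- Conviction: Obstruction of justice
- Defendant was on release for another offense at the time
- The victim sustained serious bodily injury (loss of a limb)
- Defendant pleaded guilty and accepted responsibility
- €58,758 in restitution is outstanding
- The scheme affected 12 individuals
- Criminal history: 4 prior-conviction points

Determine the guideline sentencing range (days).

Base offense level for obstruction of justice: 8.
S1 applies: 8 − 2 = 6.
S2 does not apply.
S3 applies: 6 + 2 = 8.
S4 does not apply.
S5 applies (level before this adjustment is 8 ≥ 5, so +2): 8 + 2 = 10.
S6 applies (level before this adjustment is 10 ≥ 7, so +3): 10 + 3 = 13.
S7 applies: 13 + 4 = 17.
Final offense level: 17.
Criminal history: 4 prior points → Category Low (2-9).
Level 17 falls in the 12-21 band.
Grid: Level 12-21 × Category Low = 1020-1170 days.

1020-1170 days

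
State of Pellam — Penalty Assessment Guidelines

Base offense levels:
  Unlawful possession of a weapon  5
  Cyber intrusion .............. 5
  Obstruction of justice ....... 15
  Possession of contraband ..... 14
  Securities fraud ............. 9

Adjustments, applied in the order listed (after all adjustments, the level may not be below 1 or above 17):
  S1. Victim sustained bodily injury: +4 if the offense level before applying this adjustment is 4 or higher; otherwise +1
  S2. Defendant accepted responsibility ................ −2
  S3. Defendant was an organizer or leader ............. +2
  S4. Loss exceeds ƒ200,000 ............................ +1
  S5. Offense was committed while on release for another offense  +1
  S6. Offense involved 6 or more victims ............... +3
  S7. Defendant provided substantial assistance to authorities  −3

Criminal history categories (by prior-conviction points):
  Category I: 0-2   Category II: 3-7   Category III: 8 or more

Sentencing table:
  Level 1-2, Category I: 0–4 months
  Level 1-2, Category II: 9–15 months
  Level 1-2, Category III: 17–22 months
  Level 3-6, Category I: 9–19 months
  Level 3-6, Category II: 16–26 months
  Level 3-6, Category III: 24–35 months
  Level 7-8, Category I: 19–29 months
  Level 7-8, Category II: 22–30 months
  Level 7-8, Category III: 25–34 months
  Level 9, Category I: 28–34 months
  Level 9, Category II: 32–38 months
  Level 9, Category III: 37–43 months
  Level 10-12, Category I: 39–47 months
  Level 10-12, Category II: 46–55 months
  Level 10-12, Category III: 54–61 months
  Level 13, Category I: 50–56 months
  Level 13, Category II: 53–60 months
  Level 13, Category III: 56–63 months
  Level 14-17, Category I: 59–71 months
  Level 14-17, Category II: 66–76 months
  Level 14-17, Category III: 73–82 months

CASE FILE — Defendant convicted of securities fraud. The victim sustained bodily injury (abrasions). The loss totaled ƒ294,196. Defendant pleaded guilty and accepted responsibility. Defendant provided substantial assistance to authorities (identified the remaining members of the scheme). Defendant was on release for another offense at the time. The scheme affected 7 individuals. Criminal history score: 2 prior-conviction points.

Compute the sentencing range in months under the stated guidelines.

50-56 months

Base offense level for securities fraud: 9.
S1 applies (level before this adjustment is 9 ≥ 4, so +4): 9 + 4 = 13.
S2 applies: 13 − 2 = 11.
S3 does not apply.
S4 applies: 11 + 1 = 12.
S5 applies: 12 + 1 = 13.
S6 applies: 13 + 3 = 16.
S7 applies: 16 − 3 = 13.
Final offense level: 13.
Criminal history: 2 prior points → Category I (0-2).
Level 13 falls in the 13 band.
Grid: Level 13 × Category I = 50-56 months.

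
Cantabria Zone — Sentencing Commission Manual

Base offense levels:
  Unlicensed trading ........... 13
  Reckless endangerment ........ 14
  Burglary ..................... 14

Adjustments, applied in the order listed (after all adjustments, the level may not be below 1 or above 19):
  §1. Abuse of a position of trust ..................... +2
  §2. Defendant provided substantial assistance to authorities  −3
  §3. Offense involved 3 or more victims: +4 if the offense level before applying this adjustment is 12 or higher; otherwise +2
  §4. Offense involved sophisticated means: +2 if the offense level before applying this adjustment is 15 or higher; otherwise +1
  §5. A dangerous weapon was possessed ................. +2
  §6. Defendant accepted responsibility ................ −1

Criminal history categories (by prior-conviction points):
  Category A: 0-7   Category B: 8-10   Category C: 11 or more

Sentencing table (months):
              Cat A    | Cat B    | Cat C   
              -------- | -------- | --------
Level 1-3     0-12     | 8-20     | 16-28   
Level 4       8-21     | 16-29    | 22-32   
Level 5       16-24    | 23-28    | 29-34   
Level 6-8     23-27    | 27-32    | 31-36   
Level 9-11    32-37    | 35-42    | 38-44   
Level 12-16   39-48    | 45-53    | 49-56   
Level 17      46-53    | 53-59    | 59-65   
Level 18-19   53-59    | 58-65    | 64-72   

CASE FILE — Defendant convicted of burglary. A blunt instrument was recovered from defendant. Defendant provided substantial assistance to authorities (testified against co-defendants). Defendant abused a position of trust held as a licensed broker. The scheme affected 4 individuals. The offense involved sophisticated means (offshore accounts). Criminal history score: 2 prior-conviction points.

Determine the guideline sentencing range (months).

Base offense level for burglary: 14.
§1 applies: 14 + 2 = 16.
§2 applies: 16 − 3 = 13.
§3 applies (level before this adjustment is 13 ≥ 12, so +4): 13 + 4 = 17.
§4 applies (level before this adjustment is 17 ≥ 15, so +2): 17 + 2 = 19.
§5 applies: 19 + 2 = 21.
§6 does not apply.
Level 21 exceeds the maximum of 19; capped at 19.
Final offense level: 19.
Criminal history: 2 prior points → Category A (0-7).
Level 19 falls in the 18-19 band.
Grid: Level 18-19 × Category A = 53-59 months.

53-59 months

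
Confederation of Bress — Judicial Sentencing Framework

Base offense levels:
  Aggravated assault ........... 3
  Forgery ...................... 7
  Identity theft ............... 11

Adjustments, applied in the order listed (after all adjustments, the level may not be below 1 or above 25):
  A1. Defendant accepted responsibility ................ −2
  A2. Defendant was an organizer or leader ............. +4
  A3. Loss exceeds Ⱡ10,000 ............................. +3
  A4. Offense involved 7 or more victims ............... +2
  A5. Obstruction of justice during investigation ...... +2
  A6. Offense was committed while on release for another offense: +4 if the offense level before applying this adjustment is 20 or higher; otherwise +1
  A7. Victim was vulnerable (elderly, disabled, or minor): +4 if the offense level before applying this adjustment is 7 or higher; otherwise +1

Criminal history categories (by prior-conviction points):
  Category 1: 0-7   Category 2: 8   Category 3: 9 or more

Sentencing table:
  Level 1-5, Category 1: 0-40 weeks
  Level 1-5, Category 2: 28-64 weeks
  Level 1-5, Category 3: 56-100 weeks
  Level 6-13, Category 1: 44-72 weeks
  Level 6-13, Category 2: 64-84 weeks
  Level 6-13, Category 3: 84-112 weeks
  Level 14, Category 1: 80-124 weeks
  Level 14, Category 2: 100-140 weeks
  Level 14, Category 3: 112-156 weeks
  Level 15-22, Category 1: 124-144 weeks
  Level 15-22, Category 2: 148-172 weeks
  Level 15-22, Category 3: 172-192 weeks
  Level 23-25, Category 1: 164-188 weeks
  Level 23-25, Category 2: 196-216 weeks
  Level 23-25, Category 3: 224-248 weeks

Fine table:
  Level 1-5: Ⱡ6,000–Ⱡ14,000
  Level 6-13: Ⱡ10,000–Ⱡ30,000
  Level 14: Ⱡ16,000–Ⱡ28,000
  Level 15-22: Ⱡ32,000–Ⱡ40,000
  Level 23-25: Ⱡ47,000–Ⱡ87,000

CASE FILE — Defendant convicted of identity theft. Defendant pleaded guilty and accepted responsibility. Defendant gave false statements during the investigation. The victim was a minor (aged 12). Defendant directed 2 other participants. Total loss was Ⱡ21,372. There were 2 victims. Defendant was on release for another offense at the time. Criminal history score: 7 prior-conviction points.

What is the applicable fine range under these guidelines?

Ⱡ47,000–Ⱡ87,000

Base offense level for identity theft: 11.
A1 applies: 11 − 2 = 9.
A2 applies: 9 + 4 = 13.
A3 applies: 13 + 3 = 16.
A5 applies: 16 + 2 = 18.
A6 applies (level before this adjustment is 18 < 20, so +1): 18 + 1 = 19.
A7 applies (level before this adjustment is 19 ≥ 7, so +4): 19 + 4 = 23.
Final offense level: 23.
Level 23 falls in the 23-25 band.
Fine table: Level 23-25 → Ⱡ47,000–Ⱡ87,000.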